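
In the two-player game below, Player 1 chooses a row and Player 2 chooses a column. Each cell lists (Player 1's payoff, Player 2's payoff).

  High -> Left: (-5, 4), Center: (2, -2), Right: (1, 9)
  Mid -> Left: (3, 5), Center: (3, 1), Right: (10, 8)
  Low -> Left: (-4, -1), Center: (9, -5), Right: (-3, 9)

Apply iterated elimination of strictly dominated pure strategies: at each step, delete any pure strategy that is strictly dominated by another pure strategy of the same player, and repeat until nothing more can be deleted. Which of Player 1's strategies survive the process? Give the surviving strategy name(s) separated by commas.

Row High is eliminated: Mid beats it against every remaining column (Left: 3>-5, Center: 3>2, Right: 10>1).
For Player 2, Right strictly dominates Left on the remaining rows (Mid: 8>5, Low: 9>-1); eliminate Left.
Player 2's strategy Center is strictly dominated by Right (Mid: 8>1, Low: 9>-5) and is removed.
Row Low is eliminated: Mid beats it against every remaining column (Right: 10>-3).
Among the remaining strategies, none is strictly dominated by another pure strategy of the same player, so the elimination stops.
Surviving strategies — Player 1: {Mid}; Player 2: {Right}.

Mid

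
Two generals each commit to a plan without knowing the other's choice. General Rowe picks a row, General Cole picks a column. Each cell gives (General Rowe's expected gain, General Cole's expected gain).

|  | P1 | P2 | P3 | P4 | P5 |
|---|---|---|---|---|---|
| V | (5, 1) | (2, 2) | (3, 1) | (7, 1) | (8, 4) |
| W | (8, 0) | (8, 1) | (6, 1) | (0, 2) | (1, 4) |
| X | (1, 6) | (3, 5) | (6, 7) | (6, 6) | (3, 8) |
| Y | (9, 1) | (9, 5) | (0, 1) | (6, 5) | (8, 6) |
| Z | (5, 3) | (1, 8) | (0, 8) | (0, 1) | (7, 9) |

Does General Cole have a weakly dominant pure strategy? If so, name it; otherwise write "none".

P5

P5 vs P1: V: 4>1, W: 4>0, X: 8>6, Y: 6>1, Z: 9>3.
P5 vs P2: V: 4>2, W: 4>1, X: 8>5, Y: 6>5, Z: 9>8.
P5 vs P3: V: 4>1, W: 4>1, X: 8>7, Y: 6>1, Z: 9>8.
P5 vs P4: V: 4>1, W: 4>2, X: 8>6, Y: 6>5, Z: 9>1.
P5 is at least as good as every other strategy against every opponent action, so it is weakly dominant.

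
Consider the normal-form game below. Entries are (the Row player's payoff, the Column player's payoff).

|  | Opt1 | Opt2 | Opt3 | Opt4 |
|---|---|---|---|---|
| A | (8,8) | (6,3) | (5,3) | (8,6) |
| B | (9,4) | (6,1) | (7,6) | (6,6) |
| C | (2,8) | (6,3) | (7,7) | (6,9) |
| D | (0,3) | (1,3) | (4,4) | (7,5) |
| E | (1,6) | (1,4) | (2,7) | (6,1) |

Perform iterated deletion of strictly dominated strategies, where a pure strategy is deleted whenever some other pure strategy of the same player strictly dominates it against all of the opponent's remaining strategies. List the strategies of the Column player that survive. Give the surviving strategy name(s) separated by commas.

Opt1, Opt3, Opt4

The Row player's strategy D is strictly dominated by A (Opt1: 8>0, Opt2: 6>1, Opt3: 5>4, Opt4: 8>7) and is removed.
Row E is eliminated: A beats it against every remaining column (Opt1: 8>1, Opt2: 6>1, Opt3: 5>2, Opt4: 8>6).
The Column player's strategy Opt2 is strictly dominated by Opt1 (A: 8>3, B: 4>1, C: 8>3) and is removed.
Among the remaining strategies, none is strictly dominated by another pure strategy of the same player, so the elimination stops.
Surviving strategies — the Row player: {A, B, C}; the Column player: {Opt1, Opt3, Opt4}.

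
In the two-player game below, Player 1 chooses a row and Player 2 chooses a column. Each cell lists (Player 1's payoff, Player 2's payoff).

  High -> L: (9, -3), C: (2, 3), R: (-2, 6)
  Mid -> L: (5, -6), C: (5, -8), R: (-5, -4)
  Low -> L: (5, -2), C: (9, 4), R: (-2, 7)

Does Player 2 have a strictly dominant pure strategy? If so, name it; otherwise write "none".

R vs L: High: 6>-3, Mid: -4>-6, Low: 7>-2.
R vs C: High: 6>3, Mid: -4>-8, Low: 7>4.
R strictly beats every other strategy against every opponent action, so it is strictly dominant.

R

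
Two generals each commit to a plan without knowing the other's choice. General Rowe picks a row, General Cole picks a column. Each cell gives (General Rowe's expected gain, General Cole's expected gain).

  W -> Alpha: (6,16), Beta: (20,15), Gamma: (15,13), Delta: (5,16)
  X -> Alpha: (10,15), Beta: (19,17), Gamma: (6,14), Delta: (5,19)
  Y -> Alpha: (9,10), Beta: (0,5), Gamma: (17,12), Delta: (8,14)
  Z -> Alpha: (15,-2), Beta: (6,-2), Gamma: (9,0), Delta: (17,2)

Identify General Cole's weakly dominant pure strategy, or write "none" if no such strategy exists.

Delta vs Alpha: W: 16=16, X: 19>15, Y: 14>10, Z: 2>-2.
Delta vs Beta: W: 16>15, X: 19>17, Y: 14>5, Z: 2>-2.
Delta vs Gamma: W: 16>13, X: 19>14, Y: 14>12, Z: 2>0.
Delta is at least as good as every other strategy against every opponent action, so it is weakly dominant.

Delta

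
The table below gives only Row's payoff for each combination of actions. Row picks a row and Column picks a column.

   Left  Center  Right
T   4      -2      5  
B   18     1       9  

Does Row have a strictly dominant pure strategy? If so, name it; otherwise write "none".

B vs T: Left: 18>4, Center: 1>-2, Right: 9>5.
B strictly beats every other strategy against every opponent action, so it is strictly dominant.

B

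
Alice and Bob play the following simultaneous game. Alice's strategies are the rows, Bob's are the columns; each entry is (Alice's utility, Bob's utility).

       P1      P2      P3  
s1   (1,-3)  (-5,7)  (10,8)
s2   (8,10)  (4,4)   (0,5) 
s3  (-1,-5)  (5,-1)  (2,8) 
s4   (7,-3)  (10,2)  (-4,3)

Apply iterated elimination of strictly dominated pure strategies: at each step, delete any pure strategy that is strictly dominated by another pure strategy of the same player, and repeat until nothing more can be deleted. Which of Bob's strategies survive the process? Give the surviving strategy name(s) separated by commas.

P1, P3

Bob's strategy P2 is strictly dominated by P3 (s1: 8>7, s2: 5>4, s3: 8>-1, s4: 3>2) and is removed.
For Alice, s1 strictly dominates s3 on the remaining columns (P1: 1>-1, P3: 10>2); eliminate s3.
Row s4 is eliminated: s2 beats it against every remaining column (P1: 8>7, P3: 0>-4).
Among the remaining strategies, none is strictly dominated by another pure strategy of the same player, so the elimination stops.
Surviving strategies — Alice: {s1, s2}; Bob: {P1, P3}.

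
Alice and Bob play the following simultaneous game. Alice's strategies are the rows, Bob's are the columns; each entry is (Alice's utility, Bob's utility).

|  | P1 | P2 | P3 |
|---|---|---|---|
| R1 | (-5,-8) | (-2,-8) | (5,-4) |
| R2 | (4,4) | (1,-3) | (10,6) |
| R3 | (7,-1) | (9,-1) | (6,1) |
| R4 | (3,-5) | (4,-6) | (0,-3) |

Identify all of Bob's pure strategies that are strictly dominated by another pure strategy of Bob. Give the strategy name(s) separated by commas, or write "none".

P1 is strictly dominated by P3 (R1: -4>-8, R2: 6>4, R3: 1>-1, R4: -3>-5).
P2 is strictly dominated by P3 (R1: -4>-8, R2: 6>-3, R3: 1>-1, R4: -3>-6).
Nothing dominates P3: P1 at R1 (-4>-8); P2 at R1 (-4>-8).

P1, P2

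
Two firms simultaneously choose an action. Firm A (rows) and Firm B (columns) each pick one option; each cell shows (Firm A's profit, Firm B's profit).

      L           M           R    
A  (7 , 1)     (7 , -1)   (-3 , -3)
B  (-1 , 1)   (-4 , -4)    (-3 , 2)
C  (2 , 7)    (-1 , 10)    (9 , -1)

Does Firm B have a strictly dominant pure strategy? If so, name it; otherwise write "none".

L fails to dominate M at C (7<10).
M fails to dominate L at A (-1<1).
R fails to dominate L at A (-3<1).
No single strategy dominates all the others.

none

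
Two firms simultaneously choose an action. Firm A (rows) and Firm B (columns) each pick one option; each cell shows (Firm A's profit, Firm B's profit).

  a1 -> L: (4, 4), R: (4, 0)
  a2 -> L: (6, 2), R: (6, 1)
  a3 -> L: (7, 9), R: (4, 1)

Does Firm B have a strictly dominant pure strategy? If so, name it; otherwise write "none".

L vs R: a1: 4>0, a2: 2>1, a3: 9>1.
L strictly beats every other strategy against every opponent action, so it is strictly dominant.

L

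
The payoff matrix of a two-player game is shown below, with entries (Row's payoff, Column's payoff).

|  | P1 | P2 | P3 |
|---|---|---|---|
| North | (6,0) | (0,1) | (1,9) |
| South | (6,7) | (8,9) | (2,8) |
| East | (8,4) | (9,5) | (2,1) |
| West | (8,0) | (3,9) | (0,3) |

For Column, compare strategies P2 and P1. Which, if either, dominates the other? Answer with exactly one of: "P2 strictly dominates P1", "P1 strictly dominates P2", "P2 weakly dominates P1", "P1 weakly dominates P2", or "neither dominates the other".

P2 strictly dominates P1

Compare P2 to P1 across each choice by Row: North: 1>0, South: 9>7, East: 5>4, West: 9>0.
Every comparison favours P2, so P2 strictly dominates P1.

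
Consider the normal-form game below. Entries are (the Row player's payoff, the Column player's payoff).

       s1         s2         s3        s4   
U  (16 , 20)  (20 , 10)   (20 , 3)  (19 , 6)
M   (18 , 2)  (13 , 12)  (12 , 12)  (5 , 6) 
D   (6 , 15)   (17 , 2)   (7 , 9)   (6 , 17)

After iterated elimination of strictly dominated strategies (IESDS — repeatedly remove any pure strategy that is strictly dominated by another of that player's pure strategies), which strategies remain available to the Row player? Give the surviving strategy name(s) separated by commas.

Row D is eliminated: U beats it against every remaining column (s1: 16>6, s2: 20>17, s3: 20>7, s4: 19>6).
The Column player's strategy s4 is strictly dominated by s2 (U: 10>6, M: 12>6) and is removed.
Among the remaining strategies, none is strictly dominated by another pure strategy of the same player, so the elimination stops.
Surviving strategies — the Row player: {U, M}; the Column player: {s1, s2, s3}.

U, M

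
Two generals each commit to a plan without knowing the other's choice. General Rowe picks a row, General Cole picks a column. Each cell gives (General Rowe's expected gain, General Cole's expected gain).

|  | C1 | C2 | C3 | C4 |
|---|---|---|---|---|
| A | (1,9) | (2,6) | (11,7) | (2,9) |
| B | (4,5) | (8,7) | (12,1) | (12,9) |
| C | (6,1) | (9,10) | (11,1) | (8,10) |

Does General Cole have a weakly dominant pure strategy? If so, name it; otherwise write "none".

C4 vs C1: A: 9=9, B: 9>5, C: 10>1.
C4 vs C2: A: 9>6, B: 9>7, C: 10=10.
C4 vs C3: A: 9>7, B: 9>1, C: 10>1.
C4 is at least as good as every other strategy against every opponent action, so it is weakly dominant.

C4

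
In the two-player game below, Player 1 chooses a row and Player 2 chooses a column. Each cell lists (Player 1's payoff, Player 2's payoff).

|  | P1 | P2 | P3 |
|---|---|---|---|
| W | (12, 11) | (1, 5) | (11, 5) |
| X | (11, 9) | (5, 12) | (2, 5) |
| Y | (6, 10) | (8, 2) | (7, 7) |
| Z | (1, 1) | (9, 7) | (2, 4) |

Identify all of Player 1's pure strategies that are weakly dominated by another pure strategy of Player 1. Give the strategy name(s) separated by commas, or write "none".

none

Nothing dominates W: X at P1 (12>11); Y at P1 (12>6); Z at P1 (12>1).
X: no other strategy beats it everywhere (W at P2 (5>1); Y at P1 (11>6); Z at P1 (11>1)).
Y: no other strategy beats it everywhere (W at P2 (8>1); X at P2 (8>5); Z at P1 (6>1)).
Nothing dominates Z: W at P2 (9>1); X at P2 (9>5); Y at P2 (9>8).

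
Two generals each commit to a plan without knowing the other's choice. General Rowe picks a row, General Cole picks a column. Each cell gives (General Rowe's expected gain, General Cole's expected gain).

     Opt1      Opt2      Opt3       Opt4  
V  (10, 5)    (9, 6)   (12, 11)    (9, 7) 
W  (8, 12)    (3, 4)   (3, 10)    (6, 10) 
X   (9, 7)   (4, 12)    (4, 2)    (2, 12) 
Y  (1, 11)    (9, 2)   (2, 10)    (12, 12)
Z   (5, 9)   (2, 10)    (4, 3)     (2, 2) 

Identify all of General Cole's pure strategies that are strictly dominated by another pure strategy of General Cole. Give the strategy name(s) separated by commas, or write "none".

Nothing dominates Opt1: Opt2 at W (12>4); Opt3 at W (12>10); Opt4 at W (12>10).
Opt2: no other strategy beats it everywhere (Opt1 at V (6>5); Opt3 at X (12>2); Opt4 at X (12=12)).
Opt3 is not dominated — it holds its own against Opt1 at V (11>5); Opt2 at V (11>6); Opt4 at V (11>7).
Opt4 is not dominated — it holds its own against Opt1 at V (7>5); Opt2 at V (7>6); Opt3 at W (10=10).

none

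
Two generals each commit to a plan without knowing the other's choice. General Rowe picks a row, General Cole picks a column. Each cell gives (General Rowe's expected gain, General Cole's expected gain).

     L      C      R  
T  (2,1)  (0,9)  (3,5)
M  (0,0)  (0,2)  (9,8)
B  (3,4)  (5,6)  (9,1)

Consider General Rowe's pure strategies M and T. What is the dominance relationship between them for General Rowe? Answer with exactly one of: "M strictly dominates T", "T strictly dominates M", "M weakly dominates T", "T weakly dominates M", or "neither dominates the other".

neither dominates the other

Compare M to T across every action of General Cole: L: 0<2, C: 0=0, R: 9>3.
M does better at R but worse at L; neither strategy dominates the other.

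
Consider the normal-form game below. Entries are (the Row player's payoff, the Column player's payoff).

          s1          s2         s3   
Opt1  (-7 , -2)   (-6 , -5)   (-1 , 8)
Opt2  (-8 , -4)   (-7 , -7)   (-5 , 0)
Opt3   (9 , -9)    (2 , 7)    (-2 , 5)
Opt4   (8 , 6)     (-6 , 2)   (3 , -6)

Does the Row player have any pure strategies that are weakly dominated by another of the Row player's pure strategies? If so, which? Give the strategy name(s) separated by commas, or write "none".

Opt4 weakly dominates Opt1 — s1: 8>-7, s2: -6=-6, s3: 3>-1.
Opt2: dominated, since Opt1 does at least as well everywhere (s1: -7>-8, s2: -6>-7, s3: -1>-5).
Opt3 is not dominated — it holds its own against Opt1 at s1 (9>-7); Opt2 at s1 (9>-8); Opt4 at s1 (9>8).
Opt4: no other strategy beats it everywhere (Opt1 at s1 (8>-7); Opt2 at s1 (8>-8); Opt3 at s3 (3>-2)).

Opt1, Opt2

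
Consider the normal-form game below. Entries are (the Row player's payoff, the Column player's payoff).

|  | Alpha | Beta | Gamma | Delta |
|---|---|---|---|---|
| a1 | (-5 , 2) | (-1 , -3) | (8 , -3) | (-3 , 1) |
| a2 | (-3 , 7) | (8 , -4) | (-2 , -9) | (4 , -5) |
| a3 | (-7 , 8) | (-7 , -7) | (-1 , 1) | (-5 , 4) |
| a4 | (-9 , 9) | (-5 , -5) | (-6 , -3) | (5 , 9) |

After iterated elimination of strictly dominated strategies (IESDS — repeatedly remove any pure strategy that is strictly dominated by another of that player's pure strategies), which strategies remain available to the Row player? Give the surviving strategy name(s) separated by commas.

The Row player's strategy a3 is strictly dominated by a1 (Alpha: -5>-7, Beta: -1>-7, Gamma: 8>-1, Delta: -3>-5) and is removed.
Column Beta is eliminated: Alpha beats it against every remaining row (a1: 2>-3, a2: 7>-4, a4: 9>-5).
Column Gamma is eliminated: Alpha beats it against every remaining row (a1: 2>-3, a2: 7>-9, a4: 9>-3).
Row a1 is eliminated: a2 beats it against every remaining column (Alpha: -3>-5, Delta: 4>-3).
Among the remaining strategies, none is strictly dominated by another pure strategy of the same player, so the elimination stops.
Surviving strategies — the Row player: {a2, a4}; the Column player: {Alpha, Delta}.

a2, a4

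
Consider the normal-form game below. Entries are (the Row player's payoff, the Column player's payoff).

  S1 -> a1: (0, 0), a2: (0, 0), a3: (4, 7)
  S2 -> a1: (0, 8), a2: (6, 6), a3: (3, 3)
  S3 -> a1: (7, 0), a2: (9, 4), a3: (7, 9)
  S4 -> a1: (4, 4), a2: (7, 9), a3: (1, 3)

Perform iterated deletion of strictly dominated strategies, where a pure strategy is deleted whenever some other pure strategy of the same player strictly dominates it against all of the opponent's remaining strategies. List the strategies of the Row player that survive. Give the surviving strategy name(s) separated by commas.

Row S1 is eliminated: S3 beats it against every remaining column (a1: 7>0, a2: 9>0, a3: 7>4).
For the Row player, S3 strictly dominates S2 on the remaining columns (a1: 7>0, a2: 9>6, a3: 7>3); eliminate S2.
For the Row player, S3 strictly dominates S4 on the remaining columns (a1: 7>4, a2: 9>7, a3: 7>1); eliminate S4.
Column a1 is eliminated: a2 beats it against every remaining row (S3: 4>0).
The Column player's strategy a2 is strictly dominated by a3 (S3: 9>4) and is removed.
Among the remaining strategies, none is strictly dominated by another pure strategy of the same player, so the elimination stops.
Surviving strategies — the Row player: {S3}; the Column player: {a3}.

S3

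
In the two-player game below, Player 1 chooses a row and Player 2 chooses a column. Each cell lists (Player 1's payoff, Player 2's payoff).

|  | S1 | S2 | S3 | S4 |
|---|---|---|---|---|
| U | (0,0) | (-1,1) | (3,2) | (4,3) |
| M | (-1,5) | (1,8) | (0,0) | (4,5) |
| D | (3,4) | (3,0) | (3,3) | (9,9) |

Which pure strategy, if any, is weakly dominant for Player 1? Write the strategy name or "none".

D vs U: S1: 3>0, S2: 3>-1, S3: 3=3, S4: 9>4.
D vs M: S1: 3>-1, S2: 3>1, S3: 3>0, S4: 9>4.
D is at least as good as every other strategy against every opponent action, so it is weakly dominant.

D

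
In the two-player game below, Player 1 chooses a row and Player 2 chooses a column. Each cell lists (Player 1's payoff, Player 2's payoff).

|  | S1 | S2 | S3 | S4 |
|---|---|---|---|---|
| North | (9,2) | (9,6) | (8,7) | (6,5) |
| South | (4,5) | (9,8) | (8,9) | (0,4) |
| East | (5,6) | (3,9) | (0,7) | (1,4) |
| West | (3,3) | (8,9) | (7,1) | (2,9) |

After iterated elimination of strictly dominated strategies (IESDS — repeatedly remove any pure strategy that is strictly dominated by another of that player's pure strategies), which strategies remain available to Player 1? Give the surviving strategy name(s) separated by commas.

Player 1's strategy East is strictly dominated by North (S1: 9>5, S2: 9>3, S3: 8>0, S4: 6>1) and is removed.
Player 1's strategy West is strictly dominated by North (S1: 9>3, S2: 9>8, S3: 8>7, S4: 6>2) and is removed.
Player 2's strategy S1 is strictly dominated by S2 (North: 6>2, South: 8>5) and is removed.
Column S2 is eliminated: S3 beats it against every remaining row (North: 7>6, South: 9>8).
For Player 2, S3 strictly dominates S4 on the remaining rows (North: 7>5, South: 9>4); eliminate S4.
Among the remaining strategies, none is strictly dominated by another pure strategy of the same player, so the elimination stops.
Surviving strategies — Player 1: {North, South}; Player 2: {S3}.

North, South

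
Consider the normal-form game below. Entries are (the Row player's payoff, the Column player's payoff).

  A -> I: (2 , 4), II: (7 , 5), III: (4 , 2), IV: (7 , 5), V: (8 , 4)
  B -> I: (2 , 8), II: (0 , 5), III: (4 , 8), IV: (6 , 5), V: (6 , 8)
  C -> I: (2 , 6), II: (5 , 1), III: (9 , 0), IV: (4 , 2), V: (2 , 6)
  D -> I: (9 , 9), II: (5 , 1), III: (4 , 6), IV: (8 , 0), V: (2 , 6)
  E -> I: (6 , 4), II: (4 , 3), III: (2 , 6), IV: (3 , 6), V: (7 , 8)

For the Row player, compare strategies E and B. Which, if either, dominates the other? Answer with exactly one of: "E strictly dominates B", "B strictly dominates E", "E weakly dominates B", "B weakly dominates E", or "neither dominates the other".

neither dominates the other

Compare E to B across each choice by the Column player: I: 6>2, II: 4>0, III: 2<4, IV: 3<6, V: 7>6.
E does better at I, II, V but worse at III, IV; neither strategy dominates the other.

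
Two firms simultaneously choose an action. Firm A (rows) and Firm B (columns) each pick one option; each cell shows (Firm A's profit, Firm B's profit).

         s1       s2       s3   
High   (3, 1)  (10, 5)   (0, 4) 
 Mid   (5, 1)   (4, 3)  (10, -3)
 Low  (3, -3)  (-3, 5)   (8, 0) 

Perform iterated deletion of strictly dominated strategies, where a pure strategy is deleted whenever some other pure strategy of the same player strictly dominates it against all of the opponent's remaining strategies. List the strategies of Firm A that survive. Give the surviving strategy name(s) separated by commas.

High

Row Low is eliminated: Mid beats it against every remaining column (s1: 5>3, s2: 4>-3, s3: 10>8).
For Firm B, s2 strictly dominates s1 on the remaining rows (High: 5>1, Mid: 3>1); eliminate s1.
Firm B's strategy s3 is strictly dominated by s2 (High: 5>4, Mid: 3>-3) and is removed.
Row Mid is eliminated: High beats it against every remaining column (s2: 10>4).
Among the remaining strategies, none is strictly dominated by another pure strategy of the same player, so the elimination stops.
Surviving strategies — Firm A: {High}; Firm B: {s2}.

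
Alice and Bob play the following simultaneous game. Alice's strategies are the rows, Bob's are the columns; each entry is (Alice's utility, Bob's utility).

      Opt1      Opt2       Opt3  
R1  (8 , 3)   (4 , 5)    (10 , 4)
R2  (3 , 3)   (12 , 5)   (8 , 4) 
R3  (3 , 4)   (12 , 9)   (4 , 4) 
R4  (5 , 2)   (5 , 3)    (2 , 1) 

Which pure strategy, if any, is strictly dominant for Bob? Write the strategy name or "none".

Opt2

Opt2 vs Opt1: R1: 5>3, R2: 5>3, R3: 9>4, R4: 3>2.
Opt2 vs Opt3: R1: 5>4, R2: 5>4, R3: 9>4, R4: 3>1.
Opt2 strictly beats every other strategy against every opponent action, so it is strictly dominant.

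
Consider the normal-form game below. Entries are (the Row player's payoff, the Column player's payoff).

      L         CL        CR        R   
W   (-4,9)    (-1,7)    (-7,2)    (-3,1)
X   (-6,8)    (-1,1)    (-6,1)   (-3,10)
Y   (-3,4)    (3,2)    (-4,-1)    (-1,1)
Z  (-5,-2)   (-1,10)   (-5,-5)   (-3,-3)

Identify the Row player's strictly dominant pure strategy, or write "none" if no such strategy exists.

Y

Y vs W: L: -3>-4, CL: 3>-1, CR: -4>-7, R: -1>-3.
Y vs X: L: -3>-6, CL: 3>-1, CR: -4>-6, R: -1>-3.
Y vs Z: L: -3>-5, CL: 3>-1, CR: -4>-5, R: -1>-3.
Y strictly beats every other strategy against every opponent action, so it is strictly dominant.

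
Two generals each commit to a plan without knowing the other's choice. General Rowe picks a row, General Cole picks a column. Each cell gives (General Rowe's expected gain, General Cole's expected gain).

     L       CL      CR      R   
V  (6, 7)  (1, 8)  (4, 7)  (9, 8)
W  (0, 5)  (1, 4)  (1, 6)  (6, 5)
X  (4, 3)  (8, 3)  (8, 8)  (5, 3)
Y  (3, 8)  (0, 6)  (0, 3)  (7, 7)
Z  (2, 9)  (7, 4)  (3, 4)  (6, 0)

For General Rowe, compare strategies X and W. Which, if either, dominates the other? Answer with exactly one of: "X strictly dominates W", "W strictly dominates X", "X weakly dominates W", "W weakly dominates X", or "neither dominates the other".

X's payoffs vs W's, by General Cole's action — L: 4>0, CL: 8>1, CR: 8>1, R: 5<6.
X does better at L, CL, CR but worse at R; neither strategy dominates the other.

neither dominates the other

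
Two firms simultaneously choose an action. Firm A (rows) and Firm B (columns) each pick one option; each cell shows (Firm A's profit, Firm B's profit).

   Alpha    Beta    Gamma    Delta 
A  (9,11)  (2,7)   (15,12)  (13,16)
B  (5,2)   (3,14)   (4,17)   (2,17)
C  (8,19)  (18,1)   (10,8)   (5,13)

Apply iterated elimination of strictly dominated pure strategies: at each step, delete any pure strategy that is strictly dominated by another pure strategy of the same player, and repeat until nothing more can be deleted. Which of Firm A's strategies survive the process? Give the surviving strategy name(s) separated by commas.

Row B is eliminated: C beats it against every remaining column (Alpha: 8>5, Beta: 18>3, Gamma: 10>4, Delta: 5>2).
For Firm B, Alpha strictly dominates Beta on the remaining rows (A: 11>7, C: 19>1); eliminate Beta.
Firm A's strategy C is strictly dominated by A (Alpha: 9>8, Gamma: 15>10, Delta: 13>5) and is removed.
Firm B's strategy Alpha is strictly dominated by Gamma (A: 12>11) and is removed.
Firm B's strategy Gamma is strictly dominated by Delta (A: 16>12) and is removed.
Among the remaining strategies, none is strictly dominated by another pure strategy of the same player, so the elimination stops.
Surviving strategies — Firm A: {A}; Firm B: {Delta}.

A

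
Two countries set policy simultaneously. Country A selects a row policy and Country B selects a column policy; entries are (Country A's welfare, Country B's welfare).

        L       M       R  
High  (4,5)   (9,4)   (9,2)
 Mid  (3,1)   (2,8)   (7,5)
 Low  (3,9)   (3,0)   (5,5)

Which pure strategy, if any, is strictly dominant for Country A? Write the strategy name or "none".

High

High vs Mid: L: 4>3, M: 9>2, R: 9>7.
High vs Low: L: 4>3, M: 9>3, R: 9>5.
High strictly beats every other strategy against every opponent action, so it is strictly dominant.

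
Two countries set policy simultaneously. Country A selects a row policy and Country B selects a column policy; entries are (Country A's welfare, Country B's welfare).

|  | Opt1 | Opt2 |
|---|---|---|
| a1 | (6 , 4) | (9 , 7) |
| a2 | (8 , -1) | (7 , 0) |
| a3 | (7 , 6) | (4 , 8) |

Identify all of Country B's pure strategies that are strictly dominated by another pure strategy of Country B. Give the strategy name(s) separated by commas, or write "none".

Opt2 strictly dominates Opt1 — a1: 7>4, a2: 0>-1, a3: 8>6.
Nothing dominates Opt2: Opt1 at a1 (7>4).

Opt1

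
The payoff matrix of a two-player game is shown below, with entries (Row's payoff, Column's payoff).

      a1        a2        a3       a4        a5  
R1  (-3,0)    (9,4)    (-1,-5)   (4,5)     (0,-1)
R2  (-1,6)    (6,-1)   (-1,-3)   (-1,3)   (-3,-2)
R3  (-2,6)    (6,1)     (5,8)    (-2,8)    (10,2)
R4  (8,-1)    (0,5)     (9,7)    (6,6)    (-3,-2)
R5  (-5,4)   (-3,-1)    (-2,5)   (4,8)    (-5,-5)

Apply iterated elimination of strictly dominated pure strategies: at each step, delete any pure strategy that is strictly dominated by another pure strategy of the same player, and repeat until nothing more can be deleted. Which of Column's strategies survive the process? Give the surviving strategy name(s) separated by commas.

Row R5 is eliminated: R4 beats it against every remaining column (a1: 8>-5, a2: 0>-3, a3: 9>-2, a4: 6>4, a5: -3>-5).
Column's strategy a2 is strictly dominated by a4 (R1: 5>4, R2: 3>-1, R3: 8>1, R4: 6>5) and is removed.
Column's strategy a5 is strictly dominated by a1 (R1: 0>-1, R2: 6>-2, R3: 6>2, R4: -1>-2) and is removed.
For Row, R4 strictly dominates R1 on the remaining columns (a1: 8>-3, a3: 9>-1, a4: 6>4); eliminate R1.
Row's strategy R2 is strictly dominated by R4 (a1: 8>-1, a3: 9>-1, a4: 6>-1) and is removed.
Row's strategy R3 is strictly dominated by R4 (a1: 8>-2, a3: 9>5, a4: 6>-2) and is removed.
For Column, a3 strictly dominates a1 on the remaining rows (R4: 7>-1); eliminate a1.
For Column, a3 strictly dominates a4 on the remaining rows (R4: 7>6); eliminate a4.
Among the remaining strategies, none is strictly dominated by another pure strategy of the same player, so the elimination stops.
Surviving strategies — Row: {R4}; Column: {a3}.

a3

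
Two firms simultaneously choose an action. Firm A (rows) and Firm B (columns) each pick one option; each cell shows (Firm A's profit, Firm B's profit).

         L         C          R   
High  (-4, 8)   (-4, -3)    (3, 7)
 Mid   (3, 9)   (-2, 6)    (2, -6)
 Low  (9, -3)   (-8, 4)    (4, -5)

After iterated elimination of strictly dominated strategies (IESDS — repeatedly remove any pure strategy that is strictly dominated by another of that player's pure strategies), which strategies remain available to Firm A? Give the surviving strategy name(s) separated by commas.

Mid, Low

Column R is eliminated: L beats it against every remaining row (High: 8>7, Mid: 9>-6, Low: -3>-5).
Row High is eliminated: Mid beats it against every remaining column (L: 3>-4, C: -2>-4).
Among the remaining strategies, none is strictly dominated by another pure strategy of the same player, so the elimination stops.
Surviving strategies — Firm A: {Mid, Low}; Firm B: {L, C}.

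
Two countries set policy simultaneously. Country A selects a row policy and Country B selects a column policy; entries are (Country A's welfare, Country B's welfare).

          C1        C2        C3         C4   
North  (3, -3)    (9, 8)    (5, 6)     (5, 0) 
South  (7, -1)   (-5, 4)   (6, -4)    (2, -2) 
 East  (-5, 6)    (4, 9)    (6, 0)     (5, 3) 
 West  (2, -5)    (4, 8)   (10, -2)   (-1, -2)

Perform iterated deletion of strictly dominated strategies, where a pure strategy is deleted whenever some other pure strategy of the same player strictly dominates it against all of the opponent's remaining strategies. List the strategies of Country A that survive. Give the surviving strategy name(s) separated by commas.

For Country B, C2 strictly dominates C1 on the remaining rows (North: 8>-3, South: 4>-1, East: 9>6, West: 8>-5); eliminate C1.
Country B's strategy C3 is strictly dominated by C2 (North: 8>6, South: 4>-4, East: 9>0, West: 8>-2) and is removed.
Country A's strategy South is strictly dominated by North (C2: 9>-5, C4: 5>2) and is removed.
For Country A, North strictly dominates West on the remaining columns (C2: 9>4, C4: 5>-1); eliminate West.
Country B's strategy C4 is strictly dominated by C2 (North: 8>0, East: 9>3) and is removed.
Country A's strategy East is strictly dominated by North (C2: 9>4) and is removed.
Among the remaining strategies, none is strictly dominated by another pure strategy of the same player, so the elimination stops.
Surviving strategies — Country A: {North}; Country B: {C2}.

North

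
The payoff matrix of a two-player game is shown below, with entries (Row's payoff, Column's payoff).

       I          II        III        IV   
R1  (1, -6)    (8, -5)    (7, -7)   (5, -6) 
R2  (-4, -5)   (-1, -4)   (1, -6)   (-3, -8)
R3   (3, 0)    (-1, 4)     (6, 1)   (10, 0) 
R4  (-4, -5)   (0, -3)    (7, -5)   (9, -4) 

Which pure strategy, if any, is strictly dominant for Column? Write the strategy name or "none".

II

II vs I: R1: -5>-6, R2: -4>-5, R3: 4>0, R4: -3>-5.
II vs III: R1: -5>-7, R2: -4>-6, R3: 4>1, R4: -3>-5.
II vs IV: R1: -5>-6, R2: -4>-8, R3: 4>0, R4: -3>-4.
II strictly beats every other strategy against every opponent action, so it is strictly dominant.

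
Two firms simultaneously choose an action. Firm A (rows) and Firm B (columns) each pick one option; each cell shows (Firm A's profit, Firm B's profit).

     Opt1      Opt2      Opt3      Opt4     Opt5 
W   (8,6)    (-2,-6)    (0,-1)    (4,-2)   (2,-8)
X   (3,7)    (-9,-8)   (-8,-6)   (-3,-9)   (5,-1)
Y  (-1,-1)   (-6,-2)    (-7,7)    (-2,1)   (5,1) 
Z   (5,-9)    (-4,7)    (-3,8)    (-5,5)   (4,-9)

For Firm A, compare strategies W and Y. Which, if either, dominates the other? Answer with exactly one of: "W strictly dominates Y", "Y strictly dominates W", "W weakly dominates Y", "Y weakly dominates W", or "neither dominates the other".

neither dominates the other

Compare W to Y across each choice by Firm B: Opt1: 8>-1, Opt2: -2>-6, Opt3: 0>-7, Opt4: 4>-2, Opt5: 2<5.
W does better at Opt1, Opt2, Opt3, Opt4 but worse at Opt5; neither strategy dominates the other.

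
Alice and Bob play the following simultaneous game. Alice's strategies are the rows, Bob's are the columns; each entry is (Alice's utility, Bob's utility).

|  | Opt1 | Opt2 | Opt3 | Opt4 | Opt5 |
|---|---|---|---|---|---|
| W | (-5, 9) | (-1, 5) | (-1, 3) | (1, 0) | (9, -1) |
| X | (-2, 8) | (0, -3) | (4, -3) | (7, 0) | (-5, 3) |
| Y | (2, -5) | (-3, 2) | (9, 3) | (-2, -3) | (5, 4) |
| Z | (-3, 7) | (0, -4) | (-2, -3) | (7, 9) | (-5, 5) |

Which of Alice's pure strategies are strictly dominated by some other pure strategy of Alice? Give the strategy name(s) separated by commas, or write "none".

none

W: no other strategy beats it everywhere (X at Opt5 (9>-5); Y at Opt2 (-1>-3); Z at Opt3 (-1>-2)).
X is not dominated — it holds its own against W at Opt1 (-2>-5); Y at Opt2 (0>-3); Z at Opt1 (-2>-3).
Y is not dominated — it holds its own against W at Opt1 (2>-5); X at Opt1 (2>-2); Z at Opt1 (2>-3).
Nothing dominates Z: W at Opt1 (-3>-5); X at Opt2 (0=0); Y at Opt2 (0>-3).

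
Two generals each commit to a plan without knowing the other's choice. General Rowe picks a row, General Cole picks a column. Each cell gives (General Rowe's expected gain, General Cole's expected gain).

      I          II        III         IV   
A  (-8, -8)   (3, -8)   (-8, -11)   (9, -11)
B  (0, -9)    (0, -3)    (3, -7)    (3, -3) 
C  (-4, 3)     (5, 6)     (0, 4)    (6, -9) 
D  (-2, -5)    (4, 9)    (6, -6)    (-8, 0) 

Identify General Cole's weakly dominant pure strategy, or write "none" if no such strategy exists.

II

II vs I: A: -8=-8, B: -3>-9, C: 6>3, D: 9>-5.
II vs III: A: -8>-11, B: -3>-7, C: 6>4, D: 9>-6.
II vs IV: A: -8>-11, B: -3=-3, C: 6>-9, D: 9>0.
II is at least as good as every other strategy against every opponent action, so it is weakly dominant.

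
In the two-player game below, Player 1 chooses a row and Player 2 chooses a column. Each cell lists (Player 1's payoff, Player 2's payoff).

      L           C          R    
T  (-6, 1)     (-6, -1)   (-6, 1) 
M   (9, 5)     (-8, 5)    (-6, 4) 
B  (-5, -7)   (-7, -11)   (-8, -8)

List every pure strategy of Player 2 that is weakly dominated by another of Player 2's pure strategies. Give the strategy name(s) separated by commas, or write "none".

L is not dominated — it holds its own against C at T (1>-1); R at M (5>4).
C: dominated, since L does at least as well everywhere (T: 1>-1, M: 5=5, B: -7>-11).
L weakly dominates R — T: 1=1, M: 5>4, B: -7>-8.

C, R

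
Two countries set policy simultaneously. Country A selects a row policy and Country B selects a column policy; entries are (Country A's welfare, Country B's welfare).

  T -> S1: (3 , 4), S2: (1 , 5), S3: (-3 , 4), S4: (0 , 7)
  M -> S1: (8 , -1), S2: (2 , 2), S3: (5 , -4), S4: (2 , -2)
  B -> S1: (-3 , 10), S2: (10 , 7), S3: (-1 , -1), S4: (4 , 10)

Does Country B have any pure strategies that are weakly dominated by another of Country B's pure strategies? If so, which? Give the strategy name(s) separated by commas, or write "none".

S1 is not dominated — it holds its own against S2 at B (10>7); S3 at M (-1>-4); S4 at M (-1>-2).
S2 is not dominated — it holds its own against S1 at T (5>4); S3 at T (5>4); S4 at M (2>-2).
S3 is weakly dominated by S1 (T: 4=4, M: -1>-4, B: 10>-1).
S4 is not dominated — it holds its own against S1 at T (7>4); S2 at T (7>5); S3 at T (7>4).

S3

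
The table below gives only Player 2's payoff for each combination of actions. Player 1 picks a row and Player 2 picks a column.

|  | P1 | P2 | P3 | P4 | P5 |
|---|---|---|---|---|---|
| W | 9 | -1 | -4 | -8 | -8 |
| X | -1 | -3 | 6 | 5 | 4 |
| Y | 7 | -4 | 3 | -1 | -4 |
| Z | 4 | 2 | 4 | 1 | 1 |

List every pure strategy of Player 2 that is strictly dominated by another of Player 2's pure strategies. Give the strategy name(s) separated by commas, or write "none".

P1 is not dominated — it holds its own against P2 at W (9>-1); P3 at W (9>-4); P4 at W (9>-8); P5 at W (9>-8).
P2 is strictly dominated by P1 (W: 9>-1, X: -1>-3, Y: 7>-4, Z: 4>2).
P3 is not dominated — it holds its own against P1 at X (6>-1); P2 at X (6>-3); P4 at W (-4>-8); P5 at W (-4>-8).
P4: dominated, since P3 does at least as well everywhere (W: -4>-8, X: 6>5, Y: 3>-1, Z: 4>1).
P5: dominated, since P3 does at least as well everywhere (W: -4>-8, X: 6>4, Y: 3>-4, Z: 4>1).

P2, P4, P5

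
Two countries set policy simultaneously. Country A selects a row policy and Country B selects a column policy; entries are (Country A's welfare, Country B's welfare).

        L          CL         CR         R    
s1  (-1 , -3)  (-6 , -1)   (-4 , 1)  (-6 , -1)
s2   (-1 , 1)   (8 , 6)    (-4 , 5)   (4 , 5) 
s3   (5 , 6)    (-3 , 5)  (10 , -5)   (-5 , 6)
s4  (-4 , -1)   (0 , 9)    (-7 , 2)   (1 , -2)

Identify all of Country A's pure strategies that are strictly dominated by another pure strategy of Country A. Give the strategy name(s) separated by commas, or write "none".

s3 strictly dominates s1 — L: 5>-1, CL: -3>-6, CR: 10>-4, R: -5>-6.
s2 is not dominated — it holds its own against s1 at L (-1=-1); s3 at CL (8>-3); s4 at L (-1>-4).
Nothing dominates s3: s1 at L (5>-1); s2 at L (5>-1); s4 at L (5>-4).
s4 is strictly dominated by s2 (L: -1>-4, CL: 8>0, CR: -4>-7, R: 4>1).

s1, s4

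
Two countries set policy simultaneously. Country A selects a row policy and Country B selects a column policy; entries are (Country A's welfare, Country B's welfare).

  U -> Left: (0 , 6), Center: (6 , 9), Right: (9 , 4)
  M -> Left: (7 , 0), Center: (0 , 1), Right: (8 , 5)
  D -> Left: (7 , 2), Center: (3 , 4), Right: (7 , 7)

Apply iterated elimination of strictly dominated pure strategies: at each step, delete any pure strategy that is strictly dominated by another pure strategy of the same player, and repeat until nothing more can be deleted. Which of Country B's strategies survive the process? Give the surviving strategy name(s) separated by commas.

Center

Country B's strategy Left is strictly dominated by Center (U: 9>6, M: 1>0, D: 4>2) and is removed.
Row M is eliminated: U beats it against every remaining column (Center: 6>0, Right: 9>8).
For Country A, U strictly dominates D on the remaining columns (Center: 6>3, Right: 9>7); eliminate D.
Column Right is eliminated: Center beats it against every remaining row (U: 9>4).
Among the remaining strategies, none is strictly dominated by another pure strategy of the same player, so the elimination stops.
Surviving strategies — Country A: {U}; Country B: {Center}.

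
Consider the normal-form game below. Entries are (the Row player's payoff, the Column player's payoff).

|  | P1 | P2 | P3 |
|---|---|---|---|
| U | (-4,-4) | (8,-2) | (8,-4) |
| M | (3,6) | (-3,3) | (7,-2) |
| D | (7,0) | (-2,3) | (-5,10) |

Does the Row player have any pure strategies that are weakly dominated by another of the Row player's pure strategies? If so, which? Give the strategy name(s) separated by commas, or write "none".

none

U is not dominated — it holds its own against M at P2 (8>-3); D at P2 (8>-2).
M is not dominated — it holds its own against U at P1 (3>-4); D at P3 (7>-5).
Nothing dominates D: U at P1 (7>-4); M at P1 (7>3).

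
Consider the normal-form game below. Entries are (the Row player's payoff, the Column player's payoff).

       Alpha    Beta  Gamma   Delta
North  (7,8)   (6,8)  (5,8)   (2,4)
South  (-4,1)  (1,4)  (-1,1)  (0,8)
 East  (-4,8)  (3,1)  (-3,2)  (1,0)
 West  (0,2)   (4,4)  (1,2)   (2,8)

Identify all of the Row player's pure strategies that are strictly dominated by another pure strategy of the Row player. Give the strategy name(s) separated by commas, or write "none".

South, East

North: no other strategy beats it everywhere (South at Alpha (7>-4); East at Alpha (7>-4); West at Alpha (7>0)).
South is strictly dominated by North (Alpha: 7>-4, Beta: 6>1, Gamma: 5>-1, Delta: 2>0).
North strictly dominates East — Alpha: 7>-4, Beta: 6>3, Gamma: 5>-3, Delta: 2>1.
West is not dominated — it holds its own against North at Delta (2=2); South at Alpha (0>-4); East at Alpha (0>-4).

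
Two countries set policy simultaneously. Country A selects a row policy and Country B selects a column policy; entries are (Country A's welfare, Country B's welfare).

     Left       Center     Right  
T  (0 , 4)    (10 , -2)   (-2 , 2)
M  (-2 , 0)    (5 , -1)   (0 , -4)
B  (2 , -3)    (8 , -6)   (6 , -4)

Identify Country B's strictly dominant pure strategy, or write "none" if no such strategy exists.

Left

Left vs Center: T: 4>-2, M: 0>-1, B: -3>-6.
Left vs Right: T: 4>2, M: 0>-4, B: -3>-4.
Left strictly beats every other strategy against every opponent action, so it is strictly dominant.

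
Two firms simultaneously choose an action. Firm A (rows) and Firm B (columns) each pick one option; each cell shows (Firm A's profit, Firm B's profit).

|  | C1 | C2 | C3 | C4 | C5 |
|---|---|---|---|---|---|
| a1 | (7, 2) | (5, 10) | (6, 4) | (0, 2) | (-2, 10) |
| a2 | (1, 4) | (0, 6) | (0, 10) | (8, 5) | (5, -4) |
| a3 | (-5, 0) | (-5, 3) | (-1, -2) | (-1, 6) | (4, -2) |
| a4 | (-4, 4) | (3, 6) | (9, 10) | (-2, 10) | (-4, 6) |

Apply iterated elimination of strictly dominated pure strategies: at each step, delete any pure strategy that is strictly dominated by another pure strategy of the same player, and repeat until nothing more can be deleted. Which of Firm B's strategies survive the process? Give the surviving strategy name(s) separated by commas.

For Firm A, a2 strictly dominates a3 on the remaining columns (C1: 1>-5, C2: 0>-5, C3: 0>-1, C4: 8>-1, C5: 5>4); eliminate a3.
For Firm B, C2 strictly dominates C1 on the remaining rows (a1: 10>2, a2: 6>4, a4: 6>4); eliminate C1.
Among the remaining strategies, none is strictly dominated by another pure strategy of the same player, so the elimination stops.
Surviving strategies — Firm A: {a1, a2, a4}; Firm B: {C2, C3, C4, C5}.

C2, C3, C4, C5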